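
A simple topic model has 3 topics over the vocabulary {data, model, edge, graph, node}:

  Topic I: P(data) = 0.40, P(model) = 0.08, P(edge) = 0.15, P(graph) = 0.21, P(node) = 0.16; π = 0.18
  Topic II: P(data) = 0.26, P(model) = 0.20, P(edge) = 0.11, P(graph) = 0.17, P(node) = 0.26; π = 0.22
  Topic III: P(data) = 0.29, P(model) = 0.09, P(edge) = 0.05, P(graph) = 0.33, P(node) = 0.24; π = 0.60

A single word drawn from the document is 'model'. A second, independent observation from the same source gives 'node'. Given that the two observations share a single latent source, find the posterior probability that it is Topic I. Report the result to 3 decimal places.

0.086

By Bayes' theorem, P(k | x) = π_k f_k(x) / Σ_j π_j f_j(x).
Since both observations come from the same component, the likelihood for component k is f_k(x₁)·f_k(x₂).
  f_I = [0.08] × [0.16] = 0.0128
  f_II = [0.2] × [0.26] = 0.052
  f_III = [0.09] × [0.24] = 0.0216
Unnormalised posteriors:
  π_I·f_I = 0.18 × 0.0128 = 0.002304
  π_II·f_II = 0.22 × 0.052 = 0.01144
  π_III·f_III = 0.60 × 0.0216 = 0.01296
Marginal: 0.002304 + 0.01144 + 0.01296 = 0.026704
P(Topic I | x₁, x₂) ≈ 0.086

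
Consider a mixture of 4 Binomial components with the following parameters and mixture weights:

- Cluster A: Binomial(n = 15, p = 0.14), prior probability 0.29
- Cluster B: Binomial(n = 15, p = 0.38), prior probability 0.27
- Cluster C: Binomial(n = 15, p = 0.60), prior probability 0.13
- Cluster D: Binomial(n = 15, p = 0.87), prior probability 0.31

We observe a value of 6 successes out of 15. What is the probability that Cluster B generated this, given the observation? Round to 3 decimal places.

0.836

By Bayes' theorem, P(k | x) = P(Z=k) f_k(x) / Σ_j P(Z=j) f_j(x).
Component likelihoods at x = 6 successes out of 15:
  f_A = C(15,6)·0.14^6·0.86^9 = 5005·7.52954e-06·0.257327 = 0.00969747
  f_B = C(15,6)·0.38^6·0.62^9 = 5005·0.00301094·0.0135371 = 0.204
  f_C = C(15,6)·0.60^6·0.40^9 = 5005·0.046656·0.000262144 = 0.0612141
  f_D = C(15,6)·0.87^6·0.13^9 = 5005·0.433626·1.06045e-08 = 2.30149e-05
Weight by the priors:
  P(Z=A)·f_A = 0.29 × 0.00969747 = 0.00281227
  P(Z=B)·f_B = 0.27 × 0.204 = 0.0550801
  P(Z=C)·f_C = 0.13 × 0.0612141 = 0.00795783
  P(Z=D)·f_D = 0.31 × 2.30149e-05 = 7.13463e-06
Evidence: 0.00281227 + 0.0550801 + 0.00795783 + 7.13463e-06 = 0.0658573
P(Cluster B | 6 successes out of 15) ≈ 0.836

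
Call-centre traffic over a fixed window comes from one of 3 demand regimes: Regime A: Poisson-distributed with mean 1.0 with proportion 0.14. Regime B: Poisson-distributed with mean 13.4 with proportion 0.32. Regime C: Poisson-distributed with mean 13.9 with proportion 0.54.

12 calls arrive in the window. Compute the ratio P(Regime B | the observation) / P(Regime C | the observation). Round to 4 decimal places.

0.6295

Posterior odds = (P(Z=i) f_i(x)) / (P(Z=j) f_j(x)); the normalising sum cancels.
Component likelihoods at x = 12 calls:
  f_A = e^(−1.0)·1.0^12/12! = 7.68013e-10
  f_B = e^(−13.4)·13.4^12/12! = 0.106017
  f_C = e^(−13.9)·13.9^12/12! = 0.0998039
0.0339254 / 0.0538941 ≈ 0.6295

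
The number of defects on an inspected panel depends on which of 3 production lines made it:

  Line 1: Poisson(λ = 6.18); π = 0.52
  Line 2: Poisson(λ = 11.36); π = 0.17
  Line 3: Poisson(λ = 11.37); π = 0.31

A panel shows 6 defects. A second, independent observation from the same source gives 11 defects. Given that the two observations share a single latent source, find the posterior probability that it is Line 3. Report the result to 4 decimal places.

0.3072

P(component k | x) = w_k·f_k(x) / marginal(x), where marginal(x) = Σ_j w_j·f_j(x).
Since both observations come from the same component, the likelihood for component k is f_k(x₁)·f_k(x₂).
  f_1 = [e^(−6.18)·6.18^6/6! = 0.160199] × [0.0260482] = 0.00417288
  f_2 = [e^(−11.36)·11.36^6/6! = 0.0347818] × [0.118692] = 0.00412831
  f_3 = [e^(−11.37)·11.37^6/6! = 0.034618] × [0.118654] = 0.00410755
Unnormalised posteriors:
  w_1·f_1 = 0.52 × 0.00417288 = 0.0021699
  w_2·f_2 = 0.17 × 0.00412831 = 0.000701813
  w_3·f_3 = 0.31 × 0.00410755 = 0.00127334
Denominator: 0.0021699 + 0.000701813 + 0.00127334 = 0.00414505
P(Line 3 | x₁, x₂) = 0.00127334 / 0.00414505 ≈ 0.3072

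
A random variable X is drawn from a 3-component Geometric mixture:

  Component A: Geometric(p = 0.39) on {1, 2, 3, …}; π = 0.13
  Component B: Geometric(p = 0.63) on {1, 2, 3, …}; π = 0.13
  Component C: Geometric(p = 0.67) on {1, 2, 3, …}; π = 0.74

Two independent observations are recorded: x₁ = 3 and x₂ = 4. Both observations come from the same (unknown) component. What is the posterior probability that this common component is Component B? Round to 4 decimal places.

0.1075

The responsibility of component k is π_k f_k(x) divided by Σ_j π_j f_j(x).
Since both observations come from the same component, the likelihood for component k is f_k(x₁)·f_k(x₂).
  L_A = [0.39·(1−0.39)^2 = 0.39·0.3721 = 0.145119] × [0.0885226] = 0.0128463
  L_B = [0.63·(1−0.63)^2 = 0.63·0.1369 = 0.086247] × [0.0319114] = 0.00275226
  L_C = [0.67·(1−0.67)^2 = 0.67·0.1089 = 0.072963] × [0.0240778] = 0.00175679
Prior × likelihood for each component:
  π_A·L_A = 0.13 × 0.0128463 = 0.00167002
  π_B·L_B = 0.13 × 0.00275226 = 0.000357794
  π_C·L_C = 0.74 × 0.00175679 = 0.00130002
Normaliser: 0.00167002 + 0.000357794 + 0.00130002 = 0.00332784
So the posterior for Component B is 0.000357794 / 0.00332784 ≈ 0.1075.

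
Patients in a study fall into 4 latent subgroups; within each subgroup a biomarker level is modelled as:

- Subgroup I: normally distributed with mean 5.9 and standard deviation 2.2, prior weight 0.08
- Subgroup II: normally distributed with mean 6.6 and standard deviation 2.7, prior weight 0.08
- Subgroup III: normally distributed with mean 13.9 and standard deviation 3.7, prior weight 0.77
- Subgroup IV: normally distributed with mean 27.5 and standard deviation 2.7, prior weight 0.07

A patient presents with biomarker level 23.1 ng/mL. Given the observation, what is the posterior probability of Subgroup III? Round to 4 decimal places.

0.5792

P(component k | x) = w_k·f_k(x) / marginal(x), where marginal(x) = Σ_j w_j·f_j(x).
Evaluate each component's likelihood at the observed value:
  L_I = (1/(2.2·√(2π)))·exp(−(23.1−5.9)²/(2·2.2²)) = 0.181337·exp(-30.56198) = 9.67357e-15
  L_II = (1/(2.7·√(2π)))·exp(−(23.1−6.6)²/(2·2.7²)) = 0.147756·exp(-18.67284) = 1.14825e-09
  L_III = (1/(3.7·√(2π)))·exp(−(23.1−13.9)²/(2·3.7²)) = 0.107822·exp(-3.09131) = 0.00489971
  L_IV = (1/(2.7·√(2π)))·exp(−(23.1−27.5)²/(2·2.7²)) = 0.147756·exp(-1.32785) = 0.0391625
Prior × likelihood for each component:
  w_I·L_I = 0.08 × 9.67357e-15 = 7.73885e-16
  w_II·L_II = 0.08 × 1.14825e-09 = 9.18597e-11
  w_III·L_III = 0.77 × 0.00489971 = 0.00377278
  w_IV·L_IV = 0.07 × 0.0391625 = 0.00274137
Marginal: 7.73885e-16 + 9.18597e-11 + 0.00377278 + 0.00274137 = 0.00651415
So the posterior for Subgroup III is 0.00377278 / 0.00651415 ≈ 0.5792.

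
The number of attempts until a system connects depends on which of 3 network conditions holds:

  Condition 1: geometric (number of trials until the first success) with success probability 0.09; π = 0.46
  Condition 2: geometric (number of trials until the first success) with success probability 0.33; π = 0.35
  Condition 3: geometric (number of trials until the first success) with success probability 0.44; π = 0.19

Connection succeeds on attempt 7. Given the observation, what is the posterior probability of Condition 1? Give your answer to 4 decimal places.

0.6435

By Bayes' theorem, P(k | x) = w_k f_k(x) / Σ_j w_j f_j(x).
Component likelihoods at x = 7:
  L_1 = 0.0511082
  L_2 = 0.0298513
  L_3 = 0.01357
Multiply by the mixture weights:
  w_1·L_1 = 0.46 × 0.0511082 = 0.0235098
  w_2·L_2 = 0.35 × 0.0298513 = 0.0104479
  w_3·L_3 = 0.19 × 0.01357 = 0.00257831
Denominator: 0.0235098 + 0.0104479 + 0.00257831 = 0.036536
P(Condition 1 | 7) = 0.0235098 / 0.036536 ≈ 0.6435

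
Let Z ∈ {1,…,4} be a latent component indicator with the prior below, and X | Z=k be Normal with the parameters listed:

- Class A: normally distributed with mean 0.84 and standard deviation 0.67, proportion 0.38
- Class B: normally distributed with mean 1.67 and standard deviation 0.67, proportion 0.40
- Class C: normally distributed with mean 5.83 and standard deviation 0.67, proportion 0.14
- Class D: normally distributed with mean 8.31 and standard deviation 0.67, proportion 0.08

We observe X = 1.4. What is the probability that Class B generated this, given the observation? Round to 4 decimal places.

The responsibility of component k is P(Z=k) f_k(x) divided by Σ_j P(Z=j) f_j(x).
Component likelihoods at x = 1.4:
  f_A = 0.419891
  f_B = 0.548999
  f_C = 1.91269e-10
  f_D = 4.75945e-24
Multiply by the mixture weights:
  P(Z=A)·f_A = 0.38 × 0.419891 = 0.159559
  P(Z=B)·f_B = 0.40 × 0.548999 = 0.219599
  P(Z=C)·f_C = 0.14 × 1.91269e-10 = 2.67777e-11
  P(Z=D)·f_D = 0.08 × 4.75945e-24 = 3.80756e-25
Evidence: 0.159559 + 0.219599 + 2.67777e-11 + 3.80756e-25 = 0.379158
P(Class B | data) ≈ 0.5792

0.5792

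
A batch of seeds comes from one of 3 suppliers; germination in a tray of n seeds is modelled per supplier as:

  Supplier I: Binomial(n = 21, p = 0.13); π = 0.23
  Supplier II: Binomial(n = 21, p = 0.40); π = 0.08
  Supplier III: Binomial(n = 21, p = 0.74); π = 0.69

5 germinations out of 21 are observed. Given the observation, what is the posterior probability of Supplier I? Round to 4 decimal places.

0.7992

P(component k | x) = w_k·f_k(x) / marginal(x), where marginal(x) = Σ_j w_j·f_j(x).
Component likelihoods at x = 5 germinations out of 21:
  L_I = C(21,5)·0.13^5·0.87^16 = 20349·3.71293e-05·0.107723 = 0.0813894
  L_II = C(21,5)·0.40^5·0.60^16 = 20349·0.01024·0.000282111 = 0.0587845
  L_III = C(21,5)·0.74^5·0.26^16 = 20349·0.221901·4.36087e-10 = 1.96913e-06
Multiply by the mixture weights:
  w_I·L_I = 0.23 × 0.0813894 = 0.0187196
  w_II·L_II = 0.08 × 0.0587845 = 0.00470276
  w_III·L_III = 0.69 × 1.96913e-06 = 1.3587e-06
Normaliser: 0.0187196 + 0.00470276 + 1.3587e-06 = 0.0234237
So the posterior for Supplier I is 0.0187196 / 0.0234237 ≈ 0.7992.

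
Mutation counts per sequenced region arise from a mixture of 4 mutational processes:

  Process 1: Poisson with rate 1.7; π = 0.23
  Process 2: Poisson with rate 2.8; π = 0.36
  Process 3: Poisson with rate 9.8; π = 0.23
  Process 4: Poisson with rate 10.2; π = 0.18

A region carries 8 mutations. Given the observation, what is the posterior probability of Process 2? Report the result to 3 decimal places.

The responsibility of component k is w_k f_k(x) divided by Σ_j w_j f_j(x).
Evaluate each component's likelihood at the observed value:
  L_1 = e^(−1.7)·1.7^8/8! = 0.000316061
  L_2 = e^(−2.8)·2.8^8/8! = 0.00569796
  L_3 = e^(−9.8)·9.8^8/8! = 0.117004
  L_4 = e^(−10.2)·10.2^8/8! = 0.108013
Unnormalised posteriors:
  w_1·L_1 = 0.23 × 0.000316061 = 7.26939e-05
  w_2·L_2 = 0.36 × 0.00569796 = 0.00205126
  w_3·L_3 = 0.23 × 0.117004 = 0.026911
  w_4·L_4 = 0.18 × 0.108013 = 0.0194424
Marginal: 7.26939e-05 + 0.00205126 + 0.026911 + 0.0194424 = 0.0484774
So the posterior for Process 2 is 0.00205126 / 0.0484774 ≈ 0.042.

0.042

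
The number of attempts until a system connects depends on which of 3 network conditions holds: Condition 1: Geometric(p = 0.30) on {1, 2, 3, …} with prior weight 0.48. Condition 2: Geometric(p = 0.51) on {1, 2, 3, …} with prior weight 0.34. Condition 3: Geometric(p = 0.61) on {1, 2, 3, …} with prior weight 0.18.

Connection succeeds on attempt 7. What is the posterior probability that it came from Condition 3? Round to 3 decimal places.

0.020

By Bayes' theorem, P(k | x) = P(Z=k) f_k(x) / Σ_j P(Z=j) f_j(x).
Evaluate each component's likelihood at the observed value:
  L_1 = 0.30·(1−0.30)^6 = 0.30·0.117649 = 0.0352947
  L_2 = 0.51·(1−0.51)^6 = 0.51·0.0138413 = 0.00705906
  L_3 = 0.61·(1−0.61)^6 = 0.61·0.00351874 = 0.00214643
Unnormalised posteriors:
  P(Z=1)·L_1 = 0.48 × 0.0352947 = 0.0169415
  P(Z=2)·L_2 = 0.34 × 0.00705906 = 0.00240008
  P(Z=3)·L_3 = 0.18 × 0.00214643 = 0.000386358
Evidence: 0.0169415 + 0.00240008 + 0.000386358 = 0.0197279
P(Condition 3 | the observation) ≈ 0.020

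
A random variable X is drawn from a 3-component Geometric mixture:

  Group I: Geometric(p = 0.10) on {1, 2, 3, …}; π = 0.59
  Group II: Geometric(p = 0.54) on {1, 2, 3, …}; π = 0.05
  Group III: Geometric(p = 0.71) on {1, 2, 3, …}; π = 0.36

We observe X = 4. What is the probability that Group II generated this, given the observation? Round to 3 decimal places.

0.051

The responsibility of component k is P(Z=k) f_k(x) divided by Σ_j P(Z=j) f_j(x).
Evaluate each component's likelihood at the observed value:
  f_I = 0.10·(1−0.10)^3 = 0.10·0.729 = 0.0729
  f_II = 0.54·(1−0.54)^3 = 0.54·0.097336 = 0.0525614
  f_III = 0.71·(1−0.71)^3 = 0.71·0.024389 = 0.0173162
Multiply by the mixture weights:
  P(Z=I)·f_I = 0.59 × 0.0729 = 0.043011
  P(Z=II)·f_II = 0.05 × 0.0525614 = 0.00262807
  P(Z=III)·f_III = 0.36 × 0.0173162 = 0.00623383
Normaliser: 0.043011 + 0.00262807 + 0.00623383 = 0.0518729
So the posterior for Group II is 0.00262807 / 0.0518729 ≈ 0.051.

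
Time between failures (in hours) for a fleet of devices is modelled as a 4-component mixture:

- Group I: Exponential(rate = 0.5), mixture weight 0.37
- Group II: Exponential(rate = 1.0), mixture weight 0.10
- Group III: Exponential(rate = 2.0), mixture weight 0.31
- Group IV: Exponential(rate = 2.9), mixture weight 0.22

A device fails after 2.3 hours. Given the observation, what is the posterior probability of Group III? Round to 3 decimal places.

0.082

Posterior ∝ prior × likelihood, so P(k | x) ∝ π_k f_k(x); normalise over all components.
Component likelihoods at x = 2.3 hours:
  p_I = 0.158318
  p_II = 0.100259
  p_III = 0.0201037
  p_IV = 0.00367836
Unnormalised posteriors:
  π_I·p_I = 0.37 × 0.158318 = 0.0585778
  π_II·p_II = 0.10 × 0.100259 = 0.0100259
  π_III·p_III = 0.31 × 0.0201037 = 0.00623214
  π_IV·p_IV = 0.22 × 0.00367836 = 0.000809238
Marginal: 0.0585778 + 0.0100259 + 0.00623214 + 0.000809238 = 0.0756451
P(Group III | x) ≈ 0.082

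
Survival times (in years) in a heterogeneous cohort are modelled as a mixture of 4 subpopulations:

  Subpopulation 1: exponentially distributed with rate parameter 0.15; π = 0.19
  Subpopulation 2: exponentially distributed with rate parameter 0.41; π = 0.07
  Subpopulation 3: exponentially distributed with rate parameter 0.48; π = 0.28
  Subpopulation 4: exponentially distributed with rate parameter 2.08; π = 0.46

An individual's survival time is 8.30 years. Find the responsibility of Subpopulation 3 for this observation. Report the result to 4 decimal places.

0.2145

Posterior ∝ prior × likelihood, so P(k | x) ∝ π_k f_k(x); normalise over all components.
Component likelihoods at x = 8.30 years:
  L_1 = 0.0431911
  L_2 = 0.0136421
  L_3 = 0.0089333
  L_4 = 6.61307e-08
Prior × likelihood for each component:
  π_1·L_1 = 0.19 × 0.0431911 = 0.00820632
  π_2·L_2 = 0.07 × 0.0136421 = 0.000954944
  π_3·L_3 = 0.28 × 0.0089333 = 0.00250132
  π_4·L_4 = 0.46 × 6.61307e-08 = 3.04201e-08
Evidence: 0.00820632 + 0.000954944 + 0.00250132 + 3.04201e-08 = 0.0116626
P(Subpopulation 3 | x) = 0.00250132 / 0.0116626 ≈ 0.2145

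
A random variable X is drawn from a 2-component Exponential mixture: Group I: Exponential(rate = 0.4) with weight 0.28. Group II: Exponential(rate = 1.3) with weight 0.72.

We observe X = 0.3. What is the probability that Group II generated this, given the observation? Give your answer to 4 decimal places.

0.8645

By Bayes' theorem, P(k | x) = w_k f_k(x) / Σ_j w_j f_j(x).
Evaluate each component's likelihood at the observed value:
  f_I = 0.354768
  f_II = 0.880174
Multiply by the mixture weights:
  w_I·f_I = 0.28 × 0.354768 = 0.0993351
  w_II·f_II = 0.72 × 0.880174 = 0.633725
Marginal: 0.0993351 + 0.633725 = 0.73306
P(Group II | data) ≈ 0.8645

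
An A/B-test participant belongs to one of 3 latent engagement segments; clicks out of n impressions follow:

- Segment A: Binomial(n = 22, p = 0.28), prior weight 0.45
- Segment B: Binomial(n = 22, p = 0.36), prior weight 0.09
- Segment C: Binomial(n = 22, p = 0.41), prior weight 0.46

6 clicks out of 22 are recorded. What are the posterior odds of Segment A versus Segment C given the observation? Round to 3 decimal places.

Only the two components matter; the odds are (π_i f_i(x)) / (π_j f_j(x)).
Evaluate each component's likelihood at the observed value:
  f_A = 0.187535
  f_B = 0.128679
  f_C = 0.0764099
Posterior odds = (π_A·f_A) / (π_C·f_C) = (0.45·0.187535) / (0.46·0.0764099) = 0.0843908 / 0.0351486 ≈ 2.401

2.401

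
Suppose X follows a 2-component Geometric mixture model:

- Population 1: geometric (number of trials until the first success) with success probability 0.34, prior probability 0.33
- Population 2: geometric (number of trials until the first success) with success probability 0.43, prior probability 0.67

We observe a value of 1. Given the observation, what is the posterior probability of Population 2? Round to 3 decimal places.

0.720

Apply Bayes' rule: the posterior for each component is proportional to its prior times its likelihood at x.
Evaluate each component's likelihood at the observed value:
  L_1 = 0.34·(1−0.34)^0 = 0.34·1 = 0.34
  L_2 = 0.43·(1−0.43)^0 = 0.43·1 = 0.43
Unnormalised posteriors:
  π_1·L_1 = 0.33 × 0.34 = 0.1122
  π_2·L_2 = 0.67 × 0.43 = 0.2881
Denominator: 0.1122 + 0.2881 = 0.4003
P(Population 2 | the observation) = 0.2881 / 0.4003 ≈ 0.720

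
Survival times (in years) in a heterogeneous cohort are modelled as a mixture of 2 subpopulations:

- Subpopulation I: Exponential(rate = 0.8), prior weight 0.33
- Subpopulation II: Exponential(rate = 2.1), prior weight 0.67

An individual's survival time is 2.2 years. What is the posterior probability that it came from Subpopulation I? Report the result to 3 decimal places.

0.766

Posterior ∝ prior × likelihood, so P(k | x) ∝ π_k f_k(x); normalise over all components.
Exponential densities:
  p_I = 0.8·e^(−0.8·2.2) = 0.8·e^(−1.7600) = 0.137636
  p_II = 2.1·e^(−2.1·2.2) = 2.1·e^(−4.6200) = 0.0206909
Multiply by the mixture weights:
  π_I·p_I = 0.33 × 0.137636 = 0.0454198
  π_II·p_II = 0.67 × 0.0206909 = 0.0138629
Evidence: 0.0454198 + 0.0138629 = 0.0592827
P(Subpopulation I | 2.2 years) ≈ 0.766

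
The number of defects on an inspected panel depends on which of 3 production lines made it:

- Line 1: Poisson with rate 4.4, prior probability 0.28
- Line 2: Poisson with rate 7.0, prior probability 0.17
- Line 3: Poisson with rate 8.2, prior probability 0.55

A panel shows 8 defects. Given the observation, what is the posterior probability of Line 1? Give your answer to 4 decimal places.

0.1082

By Bayes' theorem, P(k | x) = P(Z=k) f_k(x) / Σ_j P(Z=j) f_j(x).
Component likelihoods at x = 8 defects:
  p_1 = 0.0427765
  p_2 = 0.130377
  p_3 = 0.139244
Unnormalised posteriors:
  P(Z=1)·p_1 = 0.28 × 0.0427765 = 0.0119774
  P(Z=2)·p_2 = 0.17 × 0.130377 = 0.0221642
  P(Z=3)·p_3 = 0.55 × 0.139244 = 0.076584
Evidence: 0.0119774 + 0.0221642 + 0.076584 = 0.110726
So the posterior for Line 1 is 0.0119774 / 0.110726 ≈ 0.1082.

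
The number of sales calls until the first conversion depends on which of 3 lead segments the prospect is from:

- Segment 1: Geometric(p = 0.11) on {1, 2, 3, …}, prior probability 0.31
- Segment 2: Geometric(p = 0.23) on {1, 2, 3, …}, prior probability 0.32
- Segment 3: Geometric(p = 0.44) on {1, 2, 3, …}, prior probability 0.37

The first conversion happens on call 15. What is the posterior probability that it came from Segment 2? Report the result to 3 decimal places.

The responsibility of component k is π_k f_k(x) divided by Σ_j π_j f_j(x).
Geometric probabilities:
  L_1 = 0.11·(1−0.11)^14 = 0.11·0.195641 = 0.0215205
  L_2 = 0.23·(1−0.23)^14 = 0.23·0.0257555 = 0.00592377
  L_3 = 0.44·(1−0.44)^14 = 0.44·0.000298286 = 0.000131246
Weight by the priors:
  π_1·L_1 = 0.31 × 0.0215205 = 0.00667136
  π_2·L_2 = 0.32 × 0.00592377 = 0.00189561
  π_3·L_3 = 0.37 × 0.000131246 = 4.85609e-05
Sum: 0.00667136 + 0.00189561 + 4.85609e-05 = 0.00861553
P(Segment 2 | 15) ≈ 0.220

0.220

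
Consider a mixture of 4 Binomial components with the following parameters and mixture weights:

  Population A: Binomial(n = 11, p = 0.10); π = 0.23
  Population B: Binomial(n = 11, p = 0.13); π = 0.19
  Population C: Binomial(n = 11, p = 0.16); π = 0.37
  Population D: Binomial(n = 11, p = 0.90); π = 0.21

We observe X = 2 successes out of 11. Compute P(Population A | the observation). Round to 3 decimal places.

0.236

Apply Bayes' rule: the posterior for each component is proportional to its prior times its likelihood at x.
Component likelihoods at x = 2 successes out of 11:
  f_A = C(11,2)·0.10^2·0.90^9 = 55·0.01·0.38742 = 0.213081
  f_B = C(11,2)·0.13^2·0.87^9 = 55·0.0169·0.285544 = 0.265413
  f_C = C(11,2)·0.16^2·0.84^9 = 55·0.0256·0.208216 = 0.293168
  f_D = C(11,2)·0.90^2·0.10^9 = 55·0.81·1e-09 = 4.455e-08
Prior × likelihood for each component:
  π_A·f_A = 0.23 × 0.213081 = 0.0490087
  π_B·f_B = 0.19 × 0.265413 = 0.0504285
  π_C·f_C = 0.37 × 0.293168 = 0.108472
  π_D·f_D = 0.21 × 4.455e-08 = 9.3555e-09
Marginal: 0.0490087 + 0.0504285 + 0.108472 + 9.3555e-09 = 0.207909
P(Population A | data) = 0.0490087 / 0.207909 ≈ 0.236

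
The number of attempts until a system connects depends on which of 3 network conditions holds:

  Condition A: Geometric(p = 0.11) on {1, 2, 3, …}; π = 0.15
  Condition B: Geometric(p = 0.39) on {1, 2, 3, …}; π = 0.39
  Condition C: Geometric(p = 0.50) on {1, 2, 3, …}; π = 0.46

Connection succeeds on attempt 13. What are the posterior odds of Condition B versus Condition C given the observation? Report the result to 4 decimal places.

Only the two components matter; the odds are (π_i f_i(x)) / (π_j f_j(x)).
Geometric probabilities:
  f_A = 0.11·(1−0.11)^12 = 0.11·0.24699 = 0.0271689
  f_B = 0.39·(1−0.39)^12 = 0.39·0.00265435 = 0.0010352
  f_C = 0.50·(1−0.50)^12 = 0.50·0.000244141 = 0.00012207
Odds = (0.39/0.46) × (0.0010352/0.00012207) = 0.847826 × 8.48033 ≈ 7.1898

7.1898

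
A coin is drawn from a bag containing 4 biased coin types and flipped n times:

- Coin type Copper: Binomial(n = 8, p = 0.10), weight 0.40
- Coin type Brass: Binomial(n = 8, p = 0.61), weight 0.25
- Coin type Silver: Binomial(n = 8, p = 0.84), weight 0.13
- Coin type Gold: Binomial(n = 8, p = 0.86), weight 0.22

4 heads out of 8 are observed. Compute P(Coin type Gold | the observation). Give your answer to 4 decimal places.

By Bayes' theorem, P(k | x) = π_k f_k(x) / Σ_j π_j f_j(x).
Evaluate each component's likelihood at the observed value:
  L_Copper = 0.0045927
  L_Brass = 0.224221
  L_Silver = 0.0228399
  L_Gold = 0.0147097
Unnormalised posteriors:
  π_Copper·L_Copper = 0.40 × 0.0045927 = 0.00183708
  π_Brass·L_Brass = 0.25 × 0.224221 = 0.0560552
  π_Silver·L_Silver = 0.13 × 0.0228399 = 0.00296919
  π_Gold·L_Gold = 0.22 × 0.0147097 = 0.00323614
Marginal: 0.00183708 + 0.0560552 + 0.00296919 + 0.00323614 = 0.0640976
Responsibility of Coin type Gold: 0.00323614 / 0.0640976 ≈ 0.0505

0.0505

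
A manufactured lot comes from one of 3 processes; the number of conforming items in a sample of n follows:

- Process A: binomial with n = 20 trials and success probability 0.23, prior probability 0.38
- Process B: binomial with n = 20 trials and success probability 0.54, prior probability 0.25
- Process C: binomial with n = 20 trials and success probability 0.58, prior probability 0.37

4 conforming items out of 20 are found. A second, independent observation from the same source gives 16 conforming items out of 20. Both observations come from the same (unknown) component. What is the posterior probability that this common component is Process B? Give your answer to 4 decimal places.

Posterior ∝ prior × likelihood, so P(k | x) ∝ w_k f_k(x); normalise over all components.
Since both observations come from the same component, the likelihood for component k is f_k(x₁)·f_k(x₂).
  p_A = [0.207041] × [1.04448e-07] = 2.16251e-08
  p_B = [0.00165575] × [0.0113403] = 1.87767e-05
  p_C = [0.000514037] × [0.0247251] = 1.27096e-05
Unnormalised posteriors:
  w_A·p_A = 0.38 × 2.16251e-08 = 8.21755e-09
  w_B·p_B = 0.25 × 1.87767e-05 = 4.69418e-06
  w_C·p_C = 0.37 × 1.27096e-05 = 4.70257e-06
Sum: 8.21755e-09 + 4.69418e-06 + 4.70257e-06 = 9.40496e-06
P(Process B | data) ≈ 0.4991

0.4991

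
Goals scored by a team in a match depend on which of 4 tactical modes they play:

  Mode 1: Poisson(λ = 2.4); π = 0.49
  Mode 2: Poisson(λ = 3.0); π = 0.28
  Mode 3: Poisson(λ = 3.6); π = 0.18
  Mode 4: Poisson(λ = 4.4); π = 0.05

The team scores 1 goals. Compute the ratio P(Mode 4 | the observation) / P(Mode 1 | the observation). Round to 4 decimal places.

0.0253

Since P(k|x) ∝ π_k f_k(x), the posterior odds are π_i f_i(x) / (π_j f_j(x)).
Component likelihoods at x = 1 goals:
  L_1 = 0.217723
  L_2 = 0.149361
  L_3 = 0.0983654
  L_4 = 0.0540203
Odds = (0.05/0.49) × (0.0540203/0.217723) = 0.102041 × 0.248115 ≈ 0.0253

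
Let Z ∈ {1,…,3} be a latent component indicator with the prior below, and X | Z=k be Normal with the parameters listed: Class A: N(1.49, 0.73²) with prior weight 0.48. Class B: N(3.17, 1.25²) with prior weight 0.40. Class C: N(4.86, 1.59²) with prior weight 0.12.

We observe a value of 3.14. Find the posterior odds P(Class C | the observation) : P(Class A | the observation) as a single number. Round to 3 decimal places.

Posterior odds = (π_i f_i(x)) / (π_j f_j(x)); the normalising sum cancels.
Normal densities:
  p_A = (1/(0.73·√(2π)))·exp(−(3.14−1.49)²/(2·0.73²)) = 0.546496·exp(-2.55442) = 0.0424832
  p_B = (1/(1.25·√(2π)))·exp(−(3.14−3.17)²/(2·1.25²)) = 0.319154·exp(-0.00029) = 0.319062
  p_C = (1/(1.59·√(2π)))·exp(−(3.14−4.86)²/(2·1.59²)) = 0.250907·exp(-0.58510) = 0.139767
0.0167721 / 0.0203919 ≈ 0.822

0.822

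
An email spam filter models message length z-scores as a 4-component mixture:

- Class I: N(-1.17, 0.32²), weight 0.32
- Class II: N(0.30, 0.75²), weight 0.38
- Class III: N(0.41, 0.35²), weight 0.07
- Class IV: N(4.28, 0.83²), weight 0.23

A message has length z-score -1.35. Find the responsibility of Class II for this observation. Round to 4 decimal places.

By Bayes' theorem, P(k | x) = w_k f_k(x) / Σ_j w_j f_j(x).
Evaluate each component's likelihood at the observed value:
  f_I = 1.06427
  f_II = 0.0472995
  f_III = 3.6808e-06
  f_IV = 4.90563e-11
Weight by the priors:
  w_I·f_I = 0.32 × 1.06427 = 0.340568
  w_II·f_II = 0.38 × 0.0472995 = 0.0179738
  w_III·f_III = 0.07 × 3.6808e-06 = 2.57656e-07
  w_IV·f_IV = 0.23 × 4.90563e-11 = 1.12829e-11
Evidence: 0.340568 + 0.0179738 + 2.57656e-07 + 1.12829e-11 = 0.358542
P(Class II | data) = 0.0179738 / 0.358542 ≈ 0.0501

0.0501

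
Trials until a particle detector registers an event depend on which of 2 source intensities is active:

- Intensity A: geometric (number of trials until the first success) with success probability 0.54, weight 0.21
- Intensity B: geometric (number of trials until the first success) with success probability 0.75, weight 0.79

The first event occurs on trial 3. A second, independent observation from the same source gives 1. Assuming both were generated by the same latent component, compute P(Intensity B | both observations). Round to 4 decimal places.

0.6819

The responsibility of component k is w_k f_k(x) divided by Σ_j w_j f_j(x).
Since both observations come from the same component, the likelihood for component k is f_k(x₁)·f_k(x₂).
  f_A = [0.54·(1−0.54)^2 = 0.54·0.2116 = 0.114264] × [0.54] = 0.0617026
  f_B = [0.75·(1−0.75)^2 = 0.75·0.0625 = 0.046875] × [0.75] = 0.0351562
Prior × likelihood for each component:
  w_A·f_A = 0.21 × 0.0617026 = 0.0129575
  w_B·f_B = 0.79 × 0.0351562 = 0.0277734
Evidence: 0.0129575 + 0.0277734 = 0.040731
So the posterior for Intensity B is 0.0277734 / 0.040731 ≈ 0.6819.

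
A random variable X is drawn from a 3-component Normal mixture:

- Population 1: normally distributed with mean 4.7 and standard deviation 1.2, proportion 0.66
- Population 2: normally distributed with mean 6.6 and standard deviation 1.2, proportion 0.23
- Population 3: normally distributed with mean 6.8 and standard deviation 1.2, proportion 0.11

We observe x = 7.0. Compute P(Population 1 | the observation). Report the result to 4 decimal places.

The responsibility of component k is π_k f_k(x) divided by Σ_j π_j f_j(x).
Evaluate each component's likelihood at the observed value:
  p_1 = 0.0529681
  p_2 = 0.314486
  p_3 = 0.327866
Prior × likelihood for each component:
  π_1·p_1 = 0.66 × 0.0529681 = 0.0349589
  π_2·p_2 = 0.23 × 0.314486 = 0.0723318
  π_3·p_3 = 0.11 × 0.327866 = 0.0360653
Evidence: 0.0349589 + 0.0723318 + 0.0360653 = 0.143356
So the posterior for Population 1 is 0.0349589 / 0.143356 ≈ 0.2439.

0.2439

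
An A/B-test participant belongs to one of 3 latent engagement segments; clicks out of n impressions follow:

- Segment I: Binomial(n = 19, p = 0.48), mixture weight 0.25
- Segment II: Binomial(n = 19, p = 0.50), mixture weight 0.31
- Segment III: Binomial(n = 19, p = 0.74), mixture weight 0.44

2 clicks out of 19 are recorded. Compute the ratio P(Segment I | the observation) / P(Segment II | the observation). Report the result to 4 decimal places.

1.4477

Only the two components matter; the odds are (π_i f_i(x)) / (π_j f_j(x)).
Binomial probabilities:
  f_I = C(19,2)·0.48^2·0.52^17 = 171·0.2304·1.48613e-05 = 0.000585511
  f_II = C(19,2)·0.50^2·0.50^17 = 171·0.25·7.62939e-06 = 0.000326157
  f_III = C(19,2)·0.74^2·0.26^17 = 171·0.5476·1.13383e-10 = 1.06171e-08
Odds = (0.25/0.31) × (0.000585511/0.000326157) = 0.806452 × 1.79519 ≈ 1.4477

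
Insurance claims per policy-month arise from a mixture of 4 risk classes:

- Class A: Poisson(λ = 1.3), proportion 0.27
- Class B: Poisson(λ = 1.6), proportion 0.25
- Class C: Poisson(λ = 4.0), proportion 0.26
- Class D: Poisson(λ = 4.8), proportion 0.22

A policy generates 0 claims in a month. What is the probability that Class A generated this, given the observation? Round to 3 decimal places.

By Bayes' theorem, P(k | x) = π_k f_k(x) / Σ_j π_j f_j(x).
Component likelihoods at x = 0 claims:
  p_A = 0.272532
  p_B = 0.201897
  p_C = 0.0183156
  p_D = 0.00822975
Unnormalised posteriors:
  π_A·p_A = 0.27 × 0.272532 = 0.0735836
  π_B·p_B = 0.25 × 0.201897 = 0.0504741
  π_C·p_C = 0.26 × 0.0183156 = 0.00476207
  π_D·p_D = 0.22 × 0.00822975 = 0.00181054
Denominator: 0.0735836 + 0.0504741 + 0.00476207 + 0.00181054 = 0.13063
P(Class A | data) ≈ 0.563

0.563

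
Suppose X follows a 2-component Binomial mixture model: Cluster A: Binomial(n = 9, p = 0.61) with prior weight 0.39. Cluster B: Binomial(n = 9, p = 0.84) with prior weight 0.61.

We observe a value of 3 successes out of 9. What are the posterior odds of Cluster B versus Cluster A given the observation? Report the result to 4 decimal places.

Only the two components matter; the odds are (π_i f_i(x)) / (π_j f_j(x)).
Evaluate each component's likelihood at the observed value:
  L_A = C(9,3)·0.61^3·0.39^6 = 84·0.226981·0.00351874 = 0.0670898
  L_B = C(9,3)·0.84^3·0.16^6 = 84·0.592704·1.67772e-05 = 0.00083529
Posterior odds = (π_B·L_B) / (π_A·L_A) = (0.61·0.00083529) / (0.39·0.0670898) = 0.000509527 / 0.026165 ≈ 0.0195

0.0195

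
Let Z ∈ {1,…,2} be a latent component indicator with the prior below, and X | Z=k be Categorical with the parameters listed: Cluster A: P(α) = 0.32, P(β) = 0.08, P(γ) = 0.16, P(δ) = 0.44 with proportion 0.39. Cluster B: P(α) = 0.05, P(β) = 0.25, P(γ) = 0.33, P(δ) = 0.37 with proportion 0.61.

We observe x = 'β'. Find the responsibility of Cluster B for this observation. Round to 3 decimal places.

By Bayes' theorem, P(k | x) = π_k f_k(x) / Σ_j π_j f_j(x).
Evaluate each component's likelihood at the observed value:
  p_A = P(β | comp) = 0.08
  p_B = P(β | comp) = 0.25
Unnormalised posteriors:
  π_A·p_A = 0.39 × 0.08 = 0.0312
  π_B·p_B = 0.61 × 0.25 = 0.1525
Denominator: 0.0312 + 0.1525 = 0.1837
So the posterior for Cluster B is 0.1525 / 0.1837 ≈ 0.830.

0.830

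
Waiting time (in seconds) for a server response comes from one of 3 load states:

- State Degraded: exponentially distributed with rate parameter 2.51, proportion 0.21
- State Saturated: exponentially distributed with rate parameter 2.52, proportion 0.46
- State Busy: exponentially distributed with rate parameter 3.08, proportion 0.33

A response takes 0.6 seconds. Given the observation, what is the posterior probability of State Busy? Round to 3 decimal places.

0.301

P(component k | x) = π_k·f_k(x) / marginal(x), where marginal(x) = Σ_j π_j·f_j(x).
Evaluate each component's likelihood at the observed value:
  p_Degraded = 2.51·e^(−2.51·0.6) = 2.51·e^(−1.5060) = 0.556706
  p_Saturated = 2.52·e^(−2.52·0.6) = 2.52·e^(−1.5120) = 0.555581
  p_Busy = 3.08·e^(−3.08·0.6) = 3.08·e^(−1.8480) = 0.48526
Prior × likelihood for each component:
  π_Degraded·p_Degraded = 0.21 × 0.556706 = 0.116908
  π_Saturated·p_Saturated = 0.46 × 0.555581 = 0.255567
  π_Busy·p_Busy = 0.33 × 0.48526 = 0.160136
Marginal: 0.116908 + 0.255567 + 0.160136 = 0.532611
P(State Busy | data) = 0.160136 / 0.532611 ≈ 0.301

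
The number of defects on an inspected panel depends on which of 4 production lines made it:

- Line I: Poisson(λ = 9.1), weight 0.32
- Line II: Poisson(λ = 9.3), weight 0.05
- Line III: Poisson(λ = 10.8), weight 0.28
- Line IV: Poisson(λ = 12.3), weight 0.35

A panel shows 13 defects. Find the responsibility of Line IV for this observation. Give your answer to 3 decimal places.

0.458

Posterior ∝ prior × likelihood, so P(k | x) ∝ π_k f_k(x); normalise over all components.
Poisson probabilities:
  p_I = e^(−9.1)·9.1^13/13! = 0.0526233
  p_II = e^(−9.3)·9.3^13/13! = 0.0571557
  p_III = e^(−10.8)·10.8^13/13! = 0.0890939
  p_IV = e^(−12.3)·12.3^13/13! = 0.107811
Prior × likelihood for each component:
  π_I·p_I = 0.32 × 0.0526233 = 0.0168395
  π_II·p_II = 0.05 × 0.0571557 = 0.00285778
  π_III·p_III = 0.28 × 0.0890939 = 0.0249463
  π_IV·p_IV = 0.35 × 0.107811 = 0.0377339
Marginal: 0.0168395 + 0.00285778 + 0.0249463 + 0.0377339 = 0.0823775
Responsibility of Line IV: 0.0377339 / 0.0823775 ≈ 0.458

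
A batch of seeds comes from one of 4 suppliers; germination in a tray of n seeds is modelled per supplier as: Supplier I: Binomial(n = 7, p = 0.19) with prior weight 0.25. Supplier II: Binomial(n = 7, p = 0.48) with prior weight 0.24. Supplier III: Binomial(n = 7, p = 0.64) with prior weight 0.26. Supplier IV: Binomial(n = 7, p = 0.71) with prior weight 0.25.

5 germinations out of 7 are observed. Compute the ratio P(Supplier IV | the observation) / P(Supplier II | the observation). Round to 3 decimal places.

2.294

Only the two components matter; the odds are (π_i f_i(x)) / (π_j f_j(x)).
Binomial probabilities:
  f_I = 0.00341159
  f_II = 0.144688
  f_III = 0.29223
  f_IV = 0.318645
0.0796612 / 0.0347251 ≈ 2.294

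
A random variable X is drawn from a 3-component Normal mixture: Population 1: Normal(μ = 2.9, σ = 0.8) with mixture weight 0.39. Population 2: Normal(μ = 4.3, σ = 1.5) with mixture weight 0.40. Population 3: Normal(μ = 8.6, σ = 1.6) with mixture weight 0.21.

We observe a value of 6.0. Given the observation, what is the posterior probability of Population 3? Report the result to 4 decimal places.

The responsibility of component k is π_k f_k(x) divided by Σ_j π_j f_j(x).
Normal densities:
  L_1 = (1/(0.8·√(2π)))·exp(−(6.0−2.9)²/(2·0.8²)) = 0.498678·exp(-7.50781) = 0.000273665
  L_2 = (1/(1.5·√(2π)))·exp(−(6.0−4.3)²/(2·1.5²)) = 0.265962·exp(-0.64222) = 0.139928
  L_3 = (1/(1.6·√(2π)))·exp(−(6.0−8.6)²/(2·1.6²)) = 0.249339·exp(-1.32031) = 0.0665864
Prior × likelihood for each component:
  π_1·L_1 = 0.39 × 0.000273665 = 0.000106729
  π_2·L_2 = 0.40 × 0.139928 = 0.0559713
  π_3·L_3 = 0.21 × 0.0665864 = 0.0139831
Sum: 0.000106729 + 0.0559713 + 0.0139831 = 0.0700612
P(Population 3 | x) = 0.0139831 / 0.0700612 ≈ 0.1996

0.1996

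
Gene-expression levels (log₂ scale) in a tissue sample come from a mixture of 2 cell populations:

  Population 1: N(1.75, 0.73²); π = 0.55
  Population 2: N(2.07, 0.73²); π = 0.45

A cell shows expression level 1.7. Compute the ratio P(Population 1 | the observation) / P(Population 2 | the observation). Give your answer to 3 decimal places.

The posterior odds equal the prior odds times the likelihood ratio: (P(Z=i)/P(Z=j))·(f_i(x)/f_j(x)).
Normal densities:
  L_1 = (1/(0.73·√(2π)))·exp(−(1.7−1.75)²/(2·0.73²)) = 0.546496·exp(-0.00235) = 0.545216
  L_2 = (1/(0.73·√(2π)))·exp(−(1.7−2.07)²/(2·0.73²)) = 0.546496·exp(-0.12845) = 0.480621
Posterior odds = (P(Z=1)·L_1) / (P(Z=2)·L_2) = (0.55·0.545216) / (0.45·0.480621) = 0.299869 / 0.21628 ≈ 1.386

1.386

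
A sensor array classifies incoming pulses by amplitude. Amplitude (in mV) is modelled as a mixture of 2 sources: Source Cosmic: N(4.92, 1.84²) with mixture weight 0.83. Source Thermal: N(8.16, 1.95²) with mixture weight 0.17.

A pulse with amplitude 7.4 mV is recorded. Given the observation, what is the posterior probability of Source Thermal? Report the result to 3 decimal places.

0.308

By Bayes' theorem, P(k | x) = P(Z=k) f_k(x) / Σ_j P(Z=j) f_j(x).
Component likelihoods at x = 7.4 mV:
  f_Cosmic = (1/(1.84·√(2π)))·exp(−(7.4−4.92)²/(2·1.84²)) = 0.216816·exp(-0.90832) = 0.0874208
  f_Thermal = (1/(1.95·√(2π)))·exp(−(7.4−8.16)²/(2·1.95²)) = 0.204586·exp(-0.07595) = 0.189623
Unnormalised posteriors:
  P(Z=Cosmic)·f_Cosmic = 0.83 × 0.0874208 = 0.0725593
  P(Z=Thermal)·f_Thermal = 0.17 × 0.189623 = 0.0322359
Normaliser: 0.0725593 + 0.0322359 = 0.104795
P(Source Thermal | x) ≈ 0.308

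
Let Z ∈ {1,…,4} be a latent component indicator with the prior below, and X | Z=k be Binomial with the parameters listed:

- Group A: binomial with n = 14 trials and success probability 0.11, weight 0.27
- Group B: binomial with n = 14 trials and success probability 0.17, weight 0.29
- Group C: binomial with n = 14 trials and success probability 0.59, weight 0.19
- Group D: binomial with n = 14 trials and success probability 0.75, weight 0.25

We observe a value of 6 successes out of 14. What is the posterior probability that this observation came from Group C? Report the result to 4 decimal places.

Posterior ∝ prior × likelihood, so P(k | x) ∝ π_k f_k(x); normalise over all components.
Evaluate each component's likelihood at the observed value:
  f_A = C(14,6)·0.11^6·0.89^8 = 3003·1.77156e-06·0.393659 = 0.00209426
  f_B = C(14,6)·0.17^6·0.83^8 = 3003·2.41376e-05·0.225229 = 0.0163258
  f_C = C(14,6)·0.59^6·0.41^8 = 3003·0.0421805·0.000798493 = 0.101144
  f_D = C(14,6)·0.75^6·0.25^8 = 3003·0.177979·1.52588e-05 = 0.00815536
Prior × likelihood for each component:
  π_A·f_A = 0.27 × 0.00209426 = 0.000565451
  π_B·f_B = 0.29 × 0.0163258 = 0.00473447
  π_C·f_C = 0.19 × 0.101144 = 0.0192173
  π_D·f_D = 0.25 × 0.00815536 = 0.00203884
Marginal: 0.000565451 + 0.00473447 + 0.0192173 + 0.00203884 = 0.026556
P(Group C | the observation) = 0.0192173 / 0.026556 ≈ 0.7236

0.7236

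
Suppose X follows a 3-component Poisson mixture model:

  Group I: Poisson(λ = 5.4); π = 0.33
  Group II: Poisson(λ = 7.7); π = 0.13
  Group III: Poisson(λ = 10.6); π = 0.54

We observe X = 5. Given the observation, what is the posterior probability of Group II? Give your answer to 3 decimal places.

The responsibility of component k is π_k f_k(x) divided by Σ_j π_j f_j(x).
Component likelihoods at x = 5:
  L_I = e^(−5.4)·5.4^5/5! = 0.172821
  L_II = e^(−7.7)·7.7^5/5! = 0.102142
  L_III = e^(−10.6)·10.6^5/5! = 0.027786
Unnormalised posteriors:
  π_I·L_I = 0.33 × 0.172821 = 0.057031
  π_II·L_II = 0.13 × 0.102142 = 0.0132785
  π_III·L_III = 0.54 × 0.027786 = 0.0150045
Evidence: 0.057031 + 0.0132785 + 0.0150045 = 0.085314
P(Group II | x) ≈ 0.156

0.156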